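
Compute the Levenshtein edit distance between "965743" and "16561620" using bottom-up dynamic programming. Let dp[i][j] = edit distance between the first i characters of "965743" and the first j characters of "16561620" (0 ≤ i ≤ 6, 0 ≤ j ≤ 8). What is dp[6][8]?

   ''  1  6  5  6  1  6  2  0
''  0  1  2  3  4  5  6  7  8
 9  1  1  2  3  4  5  6  7  8
 6  2  2  1  2  3  4  5  6  7
 5  3  3  2  1  2  3  4  5  6
 7  4  4  3  2  2  3  4  5  6
 4  5  5  4  3  3  3  4  5  6
 3  6  6  5  4  4  4  4  5  6

6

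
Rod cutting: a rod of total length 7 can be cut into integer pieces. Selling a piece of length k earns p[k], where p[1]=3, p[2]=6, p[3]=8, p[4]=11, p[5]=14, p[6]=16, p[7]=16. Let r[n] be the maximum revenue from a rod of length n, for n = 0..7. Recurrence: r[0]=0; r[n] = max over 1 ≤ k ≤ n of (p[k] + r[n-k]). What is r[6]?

18

   n    0    1    2    3    4    5    6    7
r[n]    0    3    6    9   12   15   18   21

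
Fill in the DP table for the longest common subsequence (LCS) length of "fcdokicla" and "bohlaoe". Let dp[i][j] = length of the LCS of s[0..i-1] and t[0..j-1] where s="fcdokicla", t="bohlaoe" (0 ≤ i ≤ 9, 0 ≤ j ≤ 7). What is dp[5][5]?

1

   ''  b  o  h  l  a  o  e
''  0  0  0  0  0  0  0  0
 f  0  0  0  0  0  0  0  0
 c  0  0  0  0  0  0  0  0
 d  0  0  0  0  0  0  0  0
 o  0  0  1  1  1  1  1  1
 k  0  0  1  1  1  1  1  1
 i  0  0  1  1  1  1  1  1
 c  0  0  1  1  1  1  1  1
 l  0  0  1  1  2  2  2  2
 a  0  0  1  1  2  3  3  3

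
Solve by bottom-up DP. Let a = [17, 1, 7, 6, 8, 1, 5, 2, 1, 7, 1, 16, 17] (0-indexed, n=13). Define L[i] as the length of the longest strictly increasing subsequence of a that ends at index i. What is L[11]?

4

   i    0    1    2    3    4    5    6    7    8    9   10   11   12
a[i]   17    1    7    6    8    1    5    2    1    7    1   16   17
L[i]    1    1    2    2    3    1    2    2    1    3    1    4    5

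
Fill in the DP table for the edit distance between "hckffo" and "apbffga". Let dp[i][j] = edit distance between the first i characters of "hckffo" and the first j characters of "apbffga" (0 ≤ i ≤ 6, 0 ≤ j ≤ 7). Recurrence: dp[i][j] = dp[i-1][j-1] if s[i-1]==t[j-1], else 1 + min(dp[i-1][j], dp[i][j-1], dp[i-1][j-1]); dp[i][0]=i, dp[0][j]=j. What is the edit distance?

5

   ''  a  p  b  f  f  g  a
''  0  1  2  3  4  5  6  7
 h  1  1  2  3  4  5  6  7
 c  2  2  2  3  4  5  6  7
 k  3  3  3  3  4  5  6  7
 f  4  4  4  4  3  4  5  6
 f  5  5  5  5  4  3  4  5
 o  6  6  6  6  5  4  4  5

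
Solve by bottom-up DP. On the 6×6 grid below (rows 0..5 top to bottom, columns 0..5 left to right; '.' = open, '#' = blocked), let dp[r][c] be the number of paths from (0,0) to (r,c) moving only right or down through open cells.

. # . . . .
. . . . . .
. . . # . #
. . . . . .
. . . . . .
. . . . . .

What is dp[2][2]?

3

r\c   0   1   2   3   4   5
  0   1   0   0   0   0   0
  1   1   1   1   1   1   1
  2   1   2   3   0   1   0
  3   1   3   6   6   7   7
  4   1   4  10  16  23  30
  5   1   5  15  31  54  84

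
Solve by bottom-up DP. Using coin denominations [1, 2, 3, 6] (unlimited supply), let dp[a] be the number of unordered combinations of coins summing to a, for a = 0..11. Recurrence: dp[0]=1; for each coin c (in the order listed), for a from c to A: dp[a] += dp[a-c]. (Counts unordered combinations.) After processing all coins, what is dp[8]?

12

after  coin     0     1     2     3     4     5     6     7     8     9    10    11
          1     1     1     1     1     1     1     1     1     1     1     1     1
          2     1     1     2     2     3     3     4     4     5     5     6     6
          3     1     1     2     3     4     5     7     8    10    12    14    16
          6     1     1     2     3     4     5     8     9    12    15    18    21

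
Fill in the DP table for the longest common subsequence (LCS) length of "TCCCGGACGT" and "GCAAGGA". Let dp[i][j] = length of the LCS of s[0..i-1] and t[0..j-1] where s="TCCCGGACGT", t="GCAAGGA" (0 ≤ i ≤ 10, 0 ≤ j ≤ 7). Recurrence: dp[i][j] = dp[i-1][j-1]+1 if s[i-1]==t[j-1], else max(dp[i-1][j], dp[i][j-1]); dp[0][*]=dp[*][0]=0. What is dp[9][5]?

3

   ''  G  C  A  A  G  G  A
''  0  0  0  0  0  0  0  0
 T  0  0  0  0  0  0  0  0
 C  0  0  1  1  1  1  1  1
 C  0  0  1  1  1  1  1  1
 C  0  0  1  1  1  1  1  1
 G  0  1  1  1  1  2  2  2
 G  0  1  1  1  1  2  3  3
 A  0  1  1  2  2  2  3  4
 C  0  1  2  2  2  2  3  4
 G  0  1  2  2  2  3  3  4
 T  0  1  2  2  2  3  3  4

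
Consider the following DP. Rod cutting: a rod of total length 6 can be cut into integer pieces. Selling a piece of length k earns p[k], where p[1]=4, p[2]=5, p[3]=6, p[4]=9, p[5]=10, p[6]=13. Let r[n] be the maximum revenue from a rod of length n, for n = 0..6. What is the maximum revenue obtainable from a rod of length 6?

24

   n    0    1    2    3    4    5    6
r[n]    0    4    8   12   16   20   24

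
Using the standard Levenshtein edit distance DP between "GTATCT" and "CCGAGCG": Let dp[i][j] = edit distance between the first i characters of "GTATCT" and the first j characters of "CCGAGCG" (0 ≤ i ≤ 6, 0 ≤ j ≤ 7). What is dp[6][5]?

   ''  C  C  G  A  G  C  G
''  0  1  2  3  4  5  6  7
 G  1  1  2  2  3  4  5  6
 T  2  2  2  3  3  4  5  6
 A  3  3  3  3  3  4  5  6
 T  4  4  4  4  4  4  5  6
 C  5  4  4  5  5  5  4  5
 T  6  5  5  5  6  6  5  5

6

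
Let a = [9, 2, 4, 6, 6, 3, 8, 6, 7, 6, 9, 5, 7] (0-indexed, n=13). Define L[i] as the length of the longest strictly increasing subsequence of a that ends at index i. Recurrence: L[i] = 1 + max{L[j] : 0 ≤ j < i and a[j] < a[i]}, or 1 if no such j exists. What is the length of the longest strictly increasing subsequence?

5

   i    0    1    2    3    4    5    6    7    8    9   10   11   12
a[i]    9    2    4    6    6    3    8    6    7    6    9    5    7
L[i]    1    1    2    3    3    2    4    3    4    3    5    3    4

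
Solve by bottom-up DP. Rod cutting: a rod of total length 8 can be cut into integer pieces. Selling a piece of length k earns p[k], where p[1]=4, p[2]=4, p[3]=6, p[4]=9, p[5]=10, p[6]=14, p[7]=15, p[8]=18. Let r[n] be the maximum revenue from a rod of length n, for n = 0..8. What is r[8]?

32

   n    0    1    2    3    4    5    6    7    8
r[n]    0    4    8   12   16   20   24   28   32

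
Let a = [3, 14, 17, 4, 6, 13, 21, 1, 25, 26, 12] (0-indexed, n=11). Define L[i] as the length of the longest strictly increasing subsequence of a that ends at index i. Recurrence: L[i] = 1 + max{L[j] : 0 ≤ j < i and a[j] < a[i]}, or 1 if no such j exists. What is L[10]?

4

   i    0    1    2    3    4    5    6    7    8    9   10
a[i]    3   14   17    4    6   13   21    1   25   26   12
L[i]    1    2    3    2    3    4    5    1    6    7    4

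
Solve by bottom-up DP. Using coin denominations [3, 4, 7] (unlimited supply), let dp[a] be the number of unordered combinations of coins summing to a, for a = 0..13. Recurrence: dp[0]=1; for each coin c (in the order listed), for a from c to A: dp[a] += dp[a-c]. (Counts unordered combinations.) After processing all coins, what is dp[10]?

2

after  coin     0     1     2     3     4     5     6     7     8     9    10    11    12    13
          3     1     0     0     1     0     0     1     0     0     1     0     0     1     0
          4     1     0     0     1     1     0     1     1     1     1     1     1     2     1
          7     1     0     0     1     1     0     1     2     1     1     2     2     2     2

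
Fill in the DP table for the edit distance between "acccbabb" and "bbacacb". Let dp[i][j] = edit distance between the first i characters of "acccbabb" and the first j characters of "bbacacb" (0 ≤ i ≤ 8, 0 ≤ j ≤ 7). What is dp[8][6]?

6

   ''  b  b  a  c  a  c  b
''  0  1  2  3  4  5  6  7
 a  1  1  2  2  3  4  5  6
 c  2  2  2  3  2  3  4  5
 c  3  3  3  3  3  3  3  4
 c  4  4  4  4  3  4  3  4
 b  5  4  4  5  4  4  4  3
 a  6  5  5  4  5  4  5  4
 b  7  6  5  5  5  5  5  5
 b  8  7  6  6  6  6  6  5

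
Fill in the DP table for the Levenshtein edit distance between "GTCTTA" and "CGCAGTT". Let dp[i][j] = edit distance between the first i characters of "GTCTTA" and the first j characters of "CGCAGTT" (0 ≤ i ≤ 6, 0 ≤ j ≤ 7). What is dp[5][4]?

4

   ''  C  G  C  A  G  T  T
''  0  1  2  3  4  5  6  7
 G  1  1  1  2  3  4  5  6
 T  2  2  2  2  3  4  4  5
 C  3  2  3  2  3  4  5  5
 T  4  3  3  3  3  4  4  5
 T  5  4  4  4  4  4  4  4
 A  6  5  5  5  4  5  5  5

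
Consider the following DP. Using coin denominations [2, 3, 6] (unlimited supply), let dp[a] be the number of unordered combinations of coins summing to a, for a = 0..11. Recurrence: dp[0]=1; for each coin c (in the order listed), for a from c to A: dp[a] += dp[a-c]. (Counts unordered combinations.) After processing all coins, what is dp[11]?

3

after  coin     0     1     2     3     4     5     6     7     8     9    10    11
          2     1     0     1     0     1     0     1     0     1     0     1     0
          3     1     0     1     1     1     1     2     1     2     2     2     2
          6     1     0     1     1     1     1     3     1     3     3     3     3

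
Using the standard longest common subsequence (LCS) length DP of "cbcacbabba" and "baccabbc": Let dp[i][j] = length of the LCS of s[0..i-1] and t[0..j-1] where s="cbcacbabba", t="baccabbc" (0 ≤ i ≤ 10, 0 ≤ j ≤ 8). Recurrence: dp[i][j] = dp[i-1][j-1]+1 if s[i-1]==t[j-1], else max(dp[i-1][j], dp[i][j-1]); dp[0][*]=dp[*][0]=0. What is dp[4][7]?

3

   ''  b  a  c  c  a  b  b  c
''  0  0  0  0  0  0  0  0  0
 c  0  0  0  1  1  1  1  1  1
 b  0  1  1  1  1  1  2  2  2
 c  0  1  1  2  2  2  2  2  3
 a  0  1  2  2  2  3  3  3  3
 c  0  1  2  3  3  3  3  3  4
 b  0  1  2  3  3  3  4  4  4
 a  0  1  2  3  3  4  4  4  4
 b  0  1  2  3  3  4  5  5  5
 b  0  1  2  3  3  4  5  6  6
 a  0  1  2  3  3  4  5  6  6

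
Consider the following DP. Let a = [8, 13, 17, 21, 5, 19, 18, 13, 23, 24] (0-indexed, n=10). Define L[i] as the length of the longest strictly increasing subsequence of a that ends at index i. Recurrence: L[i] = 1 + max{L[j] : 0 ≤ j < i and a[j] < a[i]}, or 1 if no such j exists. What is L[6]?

4

   i    0    1    2    3    4    5    6    7    8    9
a[i]    8   13   17   21    5   19   18   13   23   24
L[i]    1    2    3    4    1    4    4    2    5    6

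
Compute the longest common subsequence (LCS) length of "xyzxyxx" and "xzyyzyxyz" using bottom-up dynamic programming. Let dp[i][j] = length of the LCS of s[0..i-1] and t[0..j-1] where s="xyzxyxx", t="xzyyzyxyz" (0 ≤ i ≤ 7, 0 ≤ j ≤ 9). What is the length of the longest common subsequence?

   ''  x  z  y  y  z  y  x  y  z
''  0  0  0  0  0  0  0  0  0  0
 x  0  1  1  1  1  1  1  1  1  1
 y  0  1  1  2  2  2  2  2  2  2
 z  0  1  2  2  2  3  3  3  3  3
 x  0  1  2  2  2  3  3  4  4  4
 y  0  1  2  3  3  3  4  4  5  5
 x  0  1  2  3  3  3  4  5  5  5
 x  0  1  2  3  3  3  4  5  5  5

5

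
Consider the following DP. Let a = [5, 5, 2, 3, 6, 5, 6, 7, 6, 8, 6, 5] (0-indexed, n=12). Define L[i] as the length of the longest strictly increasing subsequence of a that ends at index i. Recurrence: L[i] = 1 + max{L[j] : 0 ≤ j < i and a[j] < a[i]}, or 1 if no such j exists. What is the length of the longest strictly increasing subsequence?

   i    0    1    2    3    4    5    6    7    8    9   10   11
a[i]    5    5    2    3    6    5    6    7    6    8    6    5
L[i]    1    1    1    2    3    3    4    5    4    6    4    3

6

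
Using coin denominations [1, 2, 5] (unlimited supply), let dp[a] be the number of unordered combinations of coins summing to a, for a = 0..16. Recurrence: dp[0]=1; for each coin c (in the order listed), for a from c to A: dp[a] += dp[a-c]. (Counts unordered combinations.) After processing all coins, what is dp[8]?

7

after  coin     0     1     2     3     4     5     6     7     8     9    10    11    12    13    14    15    16
          1     1     1     1     1     1     1     1     1     1     1     1     1     1     1     1     1     1
          2     1     1     2     2     3     3     4     4     5     5     6     6     7     7     8     8     9
          5     1     1     2     2     3     4     5     6     7     8    10    11    13    14    16    18    20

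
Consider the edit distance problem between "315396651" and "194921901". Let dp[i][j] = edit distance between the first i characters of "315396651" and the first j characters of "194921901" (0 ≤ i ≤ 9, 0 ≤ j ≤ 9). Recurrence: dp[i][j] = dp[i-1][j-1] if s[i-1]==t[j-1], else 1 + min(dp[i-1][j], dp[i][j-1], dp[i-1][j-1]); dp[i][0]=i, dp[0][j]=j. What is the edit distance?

7

   ''  1  9  4  9  2  1  9  0  1
''  0  1  2  3  4  5  6  7  8  9
 3  1  1  2  3  4  5  6  7  8  9
 1  2  1  2  3  4  5  5  6  7  8
 5  3  2  2  3  4  5  6  6  7  8
 3  4  3  3  3  4  5  6  7  7  8
 9  5  4  3  4  3  4  5  6  7  8
 6  6  5  4  4  4  4  5  6  7  8
 6  7  6  5  5  5  5  5  6  7  8
 5  8  7  6  6  6  6  6  6  7  8
 1  9  8  7  7  7  7  6  7  7  7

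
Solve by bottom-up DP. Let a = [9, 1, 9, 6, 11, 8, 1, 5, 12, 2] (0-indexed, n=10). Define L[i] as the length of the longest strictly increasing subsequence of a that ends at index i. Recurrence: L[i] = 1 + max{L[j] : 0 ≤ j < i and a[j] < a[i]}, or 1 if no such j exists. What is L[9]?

2

   i    0    1    2    3    4    5    6    7    8    9
a[i]    9    1    9    6   11    8    1    5   12    2
L[i]    1    1    2    2    3    3    1    2    4    2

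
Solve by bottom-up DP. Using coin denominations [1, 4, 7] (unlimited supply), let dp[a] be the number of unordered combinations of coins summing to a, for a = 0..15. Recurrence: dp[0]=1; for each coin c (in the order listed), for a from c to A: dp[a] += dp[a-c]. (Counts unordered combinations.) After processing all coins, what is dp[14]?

after  coin     0     1     2     3     4     5     6     7     8     9    10    11    12    13    14    15
          1     1     1     1     1     1     1     1     1     1     1     1     1     1     1     1     1
          4     1     1     1     1     2     2     2     2     3     3     3     3     4     4     4     4
          7     1     1     1     1     2     2     2     3     4     4     4     5     6     6     7     8

7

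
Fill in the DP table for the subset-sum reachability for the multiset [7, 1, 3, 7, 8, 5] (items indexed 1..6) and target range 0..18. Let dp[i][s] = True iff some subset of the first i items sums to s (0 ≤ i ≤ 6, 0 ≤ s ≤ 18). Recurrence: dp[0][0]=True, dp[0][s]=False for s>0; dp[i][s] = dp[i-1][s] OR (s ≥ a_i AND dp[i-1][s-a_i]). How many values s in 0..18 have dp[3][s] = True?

i\s   0   1   2   3   4   5   6   7   8   9  10  11  12  13  14  15  16  17  18
  0   T   F   F   F   F   F   F   F   F   F   F   F   F   F   F   F   F   F   F
  1   T   F   F   F   F   F   F   T   F   F   F   F   F   F   F   F   F   F   F
  2   T   T   F   F   F   F   F   T   T   F   F   F   F   F   F   F   F   F   F
  3   T   T   F   T   T   F   F   T   T   F   T   T   F   F   F   F   F   F   F
  4   T   T   F   T   T   F   F   T   T   F   T   T   F   F   T   T   F   T   T
  5   T   T   F   T   T   F   F   T   T   T   T   T   T   F   T   T   T   T   T
  6   T   T   F   T   T   T   T   T   T   T   T   T   T   T   T   T   T   T   T

8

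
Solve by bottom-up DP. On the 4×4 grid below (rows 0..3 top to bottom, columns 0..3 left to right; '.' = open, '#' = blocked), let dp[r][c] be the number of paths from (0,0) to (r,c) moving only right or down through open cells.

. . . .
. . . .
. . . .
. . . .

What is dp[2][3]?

10

r\c   0   1   2   3
  0   1   1   1   1
  1   1   2   3   4
  2   1   3   6  10
  3   1   4  10  20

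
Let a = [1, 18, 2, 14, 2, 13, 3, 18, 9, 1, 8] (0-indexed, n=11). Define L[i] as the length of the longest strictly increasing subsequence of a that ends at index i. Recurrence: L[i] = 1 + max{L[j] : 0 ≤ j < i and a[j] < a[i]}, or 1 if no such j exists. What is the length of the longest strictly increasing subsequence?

4

   i    0    1    2    3    4    5    6    7    8    9   10
a[i]    1   18    2   14    2   13    3   18    9    1    8
L[i]    1    2    2    3    2    3    3    4    4    1    4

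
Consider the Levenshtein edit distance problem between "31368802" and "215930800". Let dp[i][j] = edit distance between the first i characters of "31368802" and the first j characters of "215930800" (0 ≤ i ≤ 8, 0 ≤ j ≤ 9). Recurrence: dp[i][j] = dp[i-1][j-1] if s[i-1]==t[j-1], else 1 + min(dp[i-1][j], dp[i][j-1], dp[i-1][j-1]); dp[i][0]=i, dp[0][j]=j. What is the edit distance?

6

   ''  2  1  5  9  3  0  8  0  0
''  0  1  2  3  4  5  6  7  8  9
 3  1  1  2  3  4  4  5  6  7  8
 1  2  2  1  2  3  4  5  6  7  8
 3  3  3  2  2  3  3  4  5  6  7
 6  4  4  3  3  3  4  4  5  6  7
 8  5  5  4  4  4  4  5  4  5  6
 8  6  6  5  5  5  5  5  5  5  6
 0  7  7  6  6  6  6  5  6  5  5
 2  8  7  7  7  7  7  6  6  6  6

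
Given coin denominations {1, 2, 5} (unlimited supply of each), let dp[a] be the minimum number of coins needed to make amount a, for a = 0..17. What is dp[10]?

 a  0  1  2  3  4  5  6  7  8  9 10 11 12 13 14 15 16 17
dp  0  1  1  2  2  1  2  2  3  3  2  3  3  4  4  3  4  4

2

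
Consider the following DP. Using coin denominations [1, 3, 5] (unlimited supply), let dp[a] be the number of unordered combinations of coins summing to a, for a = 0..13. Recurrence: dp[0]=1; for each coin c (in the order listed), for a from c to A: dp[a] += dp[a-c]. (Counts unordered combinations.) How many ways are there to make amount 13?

after  coin     0     1     2     3     4     5     6     7     8     9    10    11    12    13
          1     1     1     1     1     1     1     1     1     1     1     1     1     1     1
          3     1     1     1     2     2     2     3     3     3     4     4     4     5     5
          5     1     1     1     2     2     3     4     4     5     6     7     8     9    10

10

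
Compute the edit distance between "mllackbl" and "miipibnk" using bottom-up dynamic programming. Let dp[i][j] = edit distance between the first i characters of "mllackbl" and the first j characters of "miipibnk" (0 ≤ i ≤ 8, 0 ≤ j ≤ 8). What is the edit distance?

   ''  m  i  i  p  i  b  n  k
''  0  1  2  3  4  5  6  7  8
 m  1  0  1  2  3  4  5  6  7
 l  2  1  1  2  3  4  5  6  7
 l  3  2  2  2  3  4  5  6  7
 a  4  3  3  3  3  4  5  6  7
 c  5  4  4  4  4  4  5  6  7
 k  6  5  5  5  5  5  5  6  6
 b  7  6  6  6  6  6  5  6  7
 l  8  7  7  7  7  7  6  6  7

7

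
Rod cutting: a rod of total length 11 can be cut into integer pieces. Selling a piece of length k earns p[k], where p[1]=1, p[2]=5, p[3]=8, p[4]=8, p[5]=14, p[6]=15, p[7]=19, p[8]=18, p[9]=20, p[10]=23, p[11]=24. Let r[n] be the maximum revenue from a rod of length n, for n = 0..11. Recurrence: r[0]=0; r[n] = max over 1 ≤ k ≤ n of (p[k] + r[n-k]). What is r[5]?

   n    0    1    2    3    4    5    6    7    8    9   10   11
r[n]    0    1    5    8   10   14   16   19   22   24   28   30

14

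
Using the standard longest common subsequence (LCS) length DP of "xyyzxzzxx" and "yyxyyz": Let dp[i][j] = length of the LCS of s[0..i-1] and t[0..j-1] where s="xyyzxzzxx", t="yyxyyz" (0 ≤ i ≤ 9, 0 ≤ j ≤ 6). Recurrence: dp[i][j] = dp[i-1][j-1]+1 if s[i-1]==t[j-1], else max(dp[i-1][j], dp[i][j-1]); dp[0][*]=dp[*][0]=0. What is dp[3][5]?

3

   ''  y  y  x  y  y  z
''  0  0  0  0  0  0  0
 x  0  0  0  1  1  1  1
 y  0  1  1  1  2  2  2
 y  0  1  2  2  2  3  3
 z  0  1  2  2  2  3  4
 x  0  1  2  3  3  3  4
 z  0  1  2  3  3  3  4
 z  0  1  2  3  3  3  4
 x  0  1  2  3  3  3  4
 x  0  1  2  3  3  3  4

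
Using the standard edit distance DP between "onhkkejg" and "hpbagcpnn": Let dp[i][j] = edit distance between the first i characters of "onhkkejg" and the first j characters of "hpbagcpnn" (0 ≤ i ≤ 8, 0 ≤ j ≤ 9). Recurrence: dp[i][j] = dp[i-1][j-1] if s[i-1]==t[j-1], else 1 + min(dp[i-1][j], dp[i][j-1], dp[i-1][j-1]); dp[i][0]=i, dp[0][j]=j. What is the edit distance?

9

   ''  h  p  b  a  g  c  p  n  n
''  0  1  2  3  4  5  6  7  8  9
 o  1  1  2  3  4  5  6  7  8  9
 n  2  2  2  3  4  5  6  7  7  8
 h  3  2  3  3  4  5  6  7  8  8
 k  4  3  3  4  4  5  6  7  8  9
 k  5  4  4  4  5  5  6  7  8  9
 e  6  5  5  5  5  6  6  7  8  9
 j  7  6  6  6  6  6  7  7  8  9
 g  8  7  7  7  7  6  7  8  8  9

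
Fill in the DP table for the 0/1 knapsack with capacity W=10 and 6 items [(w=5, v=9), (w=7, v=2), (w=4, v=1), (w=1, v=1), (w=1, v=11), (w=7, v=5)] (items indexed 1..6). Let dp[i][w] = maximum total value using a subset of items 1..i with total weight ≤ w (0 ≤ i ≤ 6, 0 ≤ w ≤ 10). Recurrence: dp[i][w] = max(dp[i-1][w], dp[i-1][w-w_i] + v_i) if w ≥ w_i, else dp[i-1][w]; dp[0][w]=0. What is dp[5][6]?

i\w   0   1   2   3   4   5   6   7   8   9  10
  0   0   0   0   0   0   0   0   0   0   0   0
  1   0   0   0   0   0   9   9   9   9   9   9
  2   0   0   0   0   0   9   9   9   9   9   9
  3   0   0   0   0   1   9   9   9   9  10  10
  4   0   1   1   1   1   9  10  10  10  10  11
  5   0  11  12  12  12  12  20  21  21  21  21
  6   0  11  12  12  12  12  20  21  21  21  21

20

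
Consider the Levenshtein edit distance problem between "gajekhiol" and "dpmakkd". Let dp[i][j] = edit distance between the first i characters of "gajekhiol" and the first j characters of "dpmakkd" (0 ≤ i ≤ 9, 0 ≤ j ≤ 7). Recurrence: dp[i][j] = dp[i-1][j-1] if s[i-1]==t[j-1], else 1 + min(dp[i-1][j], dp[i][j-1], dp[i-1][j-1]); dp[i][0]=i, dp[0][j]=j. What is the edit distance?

8

   ''  d  p  m  a  k  k  d
''  0  1  2  3  4  5  6  7
 g  1  1  2  3  4  5  6  7
 a  2  2  2  3  3  4  5  6
 j  3  3  3  3  4  4  5  6
 e  4  4  4  4  4  5  5  6
 k  5  5  5  5  5  4  5  6
 h  6  6  6  6  6  5  5  6
 i  7  7  7  7  7  6  6  6
 o  8  8  8  8  8  7  7  7
 l  9  9  9  9  9  8  8  8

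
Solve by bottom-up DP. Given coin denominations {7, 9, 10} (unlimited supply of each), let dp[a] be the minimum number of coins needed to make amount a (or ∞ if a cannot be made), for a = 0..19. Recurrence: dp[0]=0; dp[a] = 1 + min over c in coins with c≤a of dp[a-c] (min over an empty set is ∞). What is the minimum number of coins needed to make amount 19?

 a  0  1  2  3  4  5  6  7  8  9 10 11 12 13 14 15 16 17 18 19
dp  0  -  -  -  -  -  -  1  -  1  1  -  -  -  2  -  2  2  2  2
(- denotes ∞ / unreachable)

2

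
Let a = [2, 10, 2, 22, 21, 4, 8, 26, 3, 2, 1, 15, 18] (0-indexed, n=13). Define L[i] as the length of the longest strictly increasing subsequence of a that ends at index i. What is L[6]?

3

   i    0    1    2    3    4    5    6    7    8    9   10   11   12
a[i]    2   10    2   22   21    4    8   26    3    2    1   15   18
L[i]    1    2    1    3    3    2    3    4    2    1    1    4    5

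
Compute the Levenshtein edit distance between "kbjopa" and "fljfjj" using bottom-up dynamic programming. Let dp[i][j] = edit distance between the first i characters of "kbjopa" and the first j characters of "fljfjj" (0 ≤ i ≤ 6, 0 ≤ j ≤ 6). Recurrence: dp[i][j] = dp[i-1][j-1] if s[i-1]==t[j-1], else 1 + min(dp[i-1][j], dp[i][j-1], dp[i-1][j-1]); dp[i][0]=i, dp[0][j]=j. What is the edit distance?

   ''  f  l  j  f  j  j
''  0  1  2  3  4  5  6
 k  1  1  2  3  4  5  6
 b  2  2  2  3  4  5  6
 j  3  3  3  2  3  4  5
 o  4  4  4  3  3  4  5
 p  5  5  5  4  4  4  5
 a  6  6  6  5  5  5  5

5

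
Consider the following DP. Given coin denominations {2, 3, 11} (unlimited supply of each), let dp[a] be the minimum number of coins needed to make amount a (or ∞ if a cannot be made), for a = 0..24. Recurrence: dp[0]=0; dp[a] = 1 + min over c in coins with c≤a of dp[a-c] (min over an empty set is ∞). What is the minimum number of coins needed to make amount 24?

3

 a  0  1  2  3  4  5  6  7  8  9 10 11 12 13 14 15 16 17 18 19 20 21 22 23 24
dp  0  -  1  1  2  2  2  3  3  3  4  1  4  2  2  3  3  3  4  4  4  5  2  5  3
(- denotes ∞ / unreachable)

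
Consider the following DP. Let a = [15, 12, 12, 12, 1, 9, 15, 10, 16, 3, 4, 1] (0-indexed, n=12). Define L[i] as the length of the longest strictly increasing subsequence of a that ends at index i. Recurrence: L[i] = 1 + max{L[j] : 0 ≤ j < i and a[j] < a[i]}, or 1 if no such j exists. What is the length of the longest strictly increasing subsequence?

4

   i    0    1    2    3    4    5    6    7    8    9   10   11
a[i]   15   12   12   12    1    9   15   10   16    3    4    1
L[i]    1    1    1    1    1    2    3    3    4    2    3    1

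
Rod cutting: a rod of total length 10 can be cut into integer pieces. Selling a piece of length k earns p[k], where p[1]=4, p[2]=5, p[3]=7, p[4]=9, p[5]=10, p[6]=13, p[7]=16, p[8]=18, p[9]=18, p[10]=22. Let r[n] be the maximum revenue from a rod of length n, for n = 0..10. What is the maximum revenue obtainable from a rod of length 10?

40

   n    0    1    2    3    4    5    6    7    8    9   10
r[n]    0    4    8   12   16   20   24   28   32   36   40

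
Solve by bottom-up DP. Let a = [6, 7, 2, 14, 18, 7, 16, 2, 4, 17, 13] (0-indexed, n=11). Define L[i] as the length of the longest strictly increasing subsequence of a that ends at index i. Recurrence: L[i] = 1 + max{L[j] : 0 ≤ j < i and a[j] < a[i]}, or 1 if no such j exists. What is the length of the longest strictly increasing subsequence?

5

   i    0    1    2    3    4    5    6    7    8    9   10
a[i]    6    7    2   14   18    7   16    2    4   17   13
L[i]    1    2    1    3    4    2    4    1    2    5    3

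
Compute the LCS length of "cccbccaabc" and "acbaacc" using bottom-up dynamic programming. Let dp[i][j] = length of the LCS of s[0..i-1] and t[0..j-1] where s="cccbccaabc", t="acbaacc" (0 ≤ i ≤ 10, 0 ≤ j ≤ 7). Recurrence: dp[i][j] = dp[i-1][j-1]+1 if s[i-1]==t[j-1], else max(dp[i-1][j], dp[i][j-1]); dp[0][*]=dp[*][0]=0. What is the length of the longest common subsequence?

5

   ''  a  c  b  a  a  c  c
''  0  0  0  0  0  0  0  0
 c  0  0  1  1  1  1  1  1
 c  0  0  1  1  1  1  2  2
 c  0  0  1  1  1  1  2  3
 b  0  0  1  2  2  2  2  3
 c  0  0  1  2  2  2  3  3
 c  0  0  1  2  2  2  3  4
 a  0  1  1  2  3  3  3  4
 a  0  1  1  2  3  4  4  4
 b  0  1  1  2  3  4  4  4
 c  0  1  2  2  3  4  5  5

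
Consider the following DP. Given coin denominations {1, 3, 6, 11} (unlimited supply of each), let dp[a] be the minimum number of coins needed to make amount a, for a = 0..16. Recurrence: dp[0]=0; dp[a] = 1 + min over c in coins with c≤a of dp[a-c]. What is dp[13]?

 a  0  1  2  3  4  5  6  7  8  9 10 11 12 13 14 15 16
dp  0  1  2  1  2  3  1  2  3  2  3  1  2  3  2  3  4

3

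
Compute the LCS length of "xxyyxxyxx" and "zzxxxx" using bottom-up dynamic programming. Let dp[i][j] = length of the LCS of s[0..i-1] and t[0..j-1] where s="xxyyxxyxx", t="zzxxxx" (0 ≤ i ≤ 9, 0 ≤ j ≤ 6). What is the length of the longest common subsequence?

4

   ''  z  z  x  x  x  x
''  0  0  0  0  0  0  0
 x  0  0  0  1  1  1  1
 x  0  0  0  1  2  2  2
 y  0  0  0  1  2  2  2
 y  0  0  0  1  2  2  2
 x  0  0  0  1  2  3  3
 x  0  0  0  1  2  3  4
 y  0  0  0  1  2  3  4
 x  0  0  0  1  2  3  4
 x  0  0  0  1  2  3  4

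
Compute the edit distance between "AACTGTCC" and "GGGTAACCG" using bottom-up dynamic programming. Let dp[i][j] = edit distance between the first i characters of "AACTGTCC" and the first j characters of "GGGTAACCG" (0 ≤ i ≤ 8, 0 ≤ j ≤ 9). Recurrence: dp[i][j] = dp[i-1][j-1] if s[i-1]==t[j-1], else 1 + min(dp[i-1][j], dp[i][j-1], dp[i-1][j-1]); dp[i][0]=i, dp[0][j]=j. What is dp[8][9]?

   ''  G  G  G  T  A  A  C  C  G
''  0  1  2  3  4  5  6  7  8  9
 A  1  1  2  3  4  4  5  6  7  8
 A  2  2  2  3  4  4  4  5  6  7
 C  3  3  3  3  4  5  5  4  5  6
 T  4  4  4  4  3  4  5  5  5  6
 G  5  4  4  4  4  4  5  6  6  5
 T  6  5  5  5  4  5  5  6  7  6
 C  7  6  6  6  5  5  6  5  6  7
 C  8  7  7  7  6  6  6  6  5  6

6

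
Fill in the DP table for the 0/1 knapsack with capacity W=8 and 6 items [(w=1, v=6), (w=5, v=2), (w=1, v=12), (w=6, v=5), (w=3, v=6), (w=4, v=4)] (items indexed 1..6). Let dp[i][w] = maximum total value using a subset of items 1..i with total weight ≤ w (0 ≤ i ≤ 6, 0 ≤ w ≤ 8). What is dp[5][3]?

i\w   0   1   2   3   4   5   6   7   8
  0   0   0   0   0   0   0   0   0   0
  1   0   6   6   6   6   6   6   6   6
  2   0   6   6   6   6   6   8   8   8
  3   0  12  18  18  18  18  18  20  20
  4   0  12  18  18  18  18  18  20  23
  5   0  12  18  18  18  24  24  24  24
  6   0  12  18  18  18  24  24  24  24

18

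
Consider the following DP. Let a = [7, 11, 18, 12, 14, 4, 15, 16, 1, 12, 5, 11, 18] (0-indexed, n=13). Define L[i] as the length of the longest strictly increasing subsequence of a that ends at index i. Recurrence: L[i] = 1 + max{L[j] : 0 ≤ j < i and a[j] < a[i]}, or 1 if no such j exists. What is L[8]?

1

   i    0    1    2    3    4    5    6    7    8    9   10   11   12
a[i]    7   11   18   12   14    4   15   16    1   12    5   11   18
L[i]    1    2    3    3    4    1    5    6    1    3    2    3    7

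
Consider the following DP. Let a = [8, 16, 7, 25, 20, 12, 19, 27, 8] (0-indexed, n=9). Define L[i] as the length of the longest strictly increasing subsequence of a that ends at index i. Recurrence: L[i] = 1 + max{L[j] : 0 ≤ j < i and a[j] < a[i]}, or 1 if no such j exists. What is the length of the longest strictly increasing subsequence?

4

   i    0    1    2    3    4    5    6    7    8
a[i]    8   16    7   25   20   12   19   27    8
L[i]    1    2    1    3    3    2    3    4    2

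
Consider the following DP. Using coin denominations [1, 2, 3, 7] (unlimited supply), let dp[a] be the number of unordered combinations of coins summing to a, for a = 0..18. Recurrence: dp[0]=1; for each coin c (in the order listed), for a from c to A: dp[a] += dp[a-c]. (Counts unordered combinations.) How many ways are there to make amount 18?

after  coin     0     1     2     3     4     5     6     7     8     9    10    11    12    13    14    15    16    17    18
          1     1     1     1     1     1     1     1     1     1     1     1     1     1     1     1     1     1     1     1
          2     1     1     2     2     3     3     4     4     5     5     6     6     7     7     8     8     9     9    10
          3     1     1     2     3     4     5     7     8    10    12    14    16    19    21    24    27    30    33    37
          7     1     1     2     3     4     5     7     9    11    14    17    20    24    28    33    38    44    50    57

57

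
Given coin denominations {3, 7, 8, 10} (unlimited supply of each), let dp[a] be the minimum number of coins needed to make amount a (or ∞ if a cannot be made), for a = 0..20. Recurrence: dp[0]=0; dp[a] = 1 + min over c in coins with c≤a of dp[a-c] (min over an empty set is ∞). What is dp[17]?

2

 a  0  1  2  3  4  5  6  7  8  9 10 11 12 13 14 15 16 17 18 19 20
dp  0  -  -  1  -  -  2  1  1  3  1  2  4  2  2  2  2  2  2  3  2
(- denotes ∞ / unreachable)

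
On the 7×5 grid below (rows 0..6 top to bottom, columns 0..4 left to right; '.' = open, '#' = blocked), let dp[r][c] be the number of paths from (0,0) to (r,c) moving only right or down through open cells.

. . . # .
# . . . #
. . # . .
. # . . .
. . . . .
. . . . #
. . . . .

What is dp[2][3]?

r\c   0   1   2   3   4
  0   1   1   1   0   0
  1   0   1   2   2   0
  2   0   1   0   2   2
  3   0   0   0   2   4
  4   0   0   0   2   6
  5   0   0   0   2   0
  6   0   0   0   2   2

2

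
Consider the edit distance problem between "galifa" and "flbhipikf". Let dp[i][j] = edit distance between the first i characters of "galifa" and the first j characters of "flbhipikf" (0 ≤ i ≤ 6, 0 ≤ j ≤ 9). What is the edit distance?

8

   ''  f  l  b  h  i  p  i  k  f
''  0  1  2  3  4  5  6  7  8  9
 g  1  1  2  3  4  5  6  7  8  9
 a  2  2  2  3  4  5  6  7  8  9
 l  3  3  2  3  4  5  6  7  8  9
 i  4  4  3  3  4  4  5  6  7  8
 f  5  4  4  4  4  5  5  6  7  7
 a  6  5  5  5  5  5  6  6  7  8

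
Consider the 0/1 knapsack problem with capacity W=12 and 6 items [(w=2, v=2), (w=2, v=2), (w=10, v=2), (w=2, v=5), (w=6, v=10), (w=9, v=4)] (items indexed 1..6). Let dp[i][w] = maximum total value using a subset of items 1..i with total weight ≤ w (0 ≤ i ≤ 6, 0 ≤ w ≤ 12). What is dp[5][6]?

10

i\w   0   1   2   3   4   5   6   7   8   9  10  11  12
  0   0   0   0   0   0   0   0   0   0   0   0   0   0
  1   0   0   2   2   2   2   2   2   2   2   2   2   2
  2   0   0   2   2   4   4   4   4   4   4   4   4   4
  3   0   0   2   2   4   4   4   4   4   4   4   4   4
  4   0   0   5   5   7   7   9   9   9   9   9   9   9
  5   0   0   5   5   7   7  10  10  15  15  17  17  19
  6   0   0   5   5   7   7  10  10  15  15  17  17  19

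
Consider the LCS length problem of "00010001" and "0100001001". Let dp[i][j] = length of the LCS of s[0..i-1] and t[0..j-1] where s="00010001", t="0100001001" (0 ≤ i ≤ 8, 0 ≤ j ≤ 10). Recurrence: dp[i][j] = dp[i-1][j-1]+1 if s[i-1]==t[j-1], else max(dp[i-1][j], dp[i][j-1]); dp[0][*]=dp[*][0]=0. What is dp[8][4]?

4

   ''  0  1  0  0  0  0  1  0  0  1
''  0  0  0  0  0  0  0  0  0  0  0
 0  0  1  1  1  1  1  1  1  1  1  1
 0  0  1  1  2  2  2  2  2  2  2  2
 0  0  1  1  2  3  3  3  3  3  3  3
 1  0  1  2  2  3  3  3  4  4  4  4
 0  0  1  2  3  3  4  4  4  5  5  5
 0  0  1  2  3  4  4  5  5  5  6  6
 0  0  1  2  3  4  5  5  5  6  6  6
 1  0  1  2  3  4  5  5  6  6  6  7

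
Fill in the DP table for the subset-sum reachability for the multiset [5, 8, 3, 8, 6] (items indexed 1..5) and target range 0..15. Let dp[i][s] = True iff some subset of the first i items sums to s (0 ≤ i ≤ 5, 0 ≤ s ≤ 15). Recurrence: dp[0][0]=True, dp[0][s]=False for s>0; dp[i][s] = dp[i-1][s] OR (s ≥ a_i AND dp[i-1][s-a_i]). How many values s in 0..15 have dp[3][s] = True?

6

i\s   0   1   2   3   4   5   6   7   8   9  10  11  12  13  14  15
  0   T   F   F   F   F   F   F   F   F   F   F   F   F   F   F   F
  1   T   F   F   F   F   T   F   F   F   F   F   F   F   F   F   F
  2   T   F   F   F   F   T   F   F   T   F   F   F   F   T   F   F
  3   T   F   F   T   F   T   F   F   T   F   F   T   F   T   F   F
  4   T   F   F   T   F   T   F   F   T   F   F   T   F   T   F   F
  5   T   F   F   T   F   T   T   F   T   T   F   T   F   T   T   F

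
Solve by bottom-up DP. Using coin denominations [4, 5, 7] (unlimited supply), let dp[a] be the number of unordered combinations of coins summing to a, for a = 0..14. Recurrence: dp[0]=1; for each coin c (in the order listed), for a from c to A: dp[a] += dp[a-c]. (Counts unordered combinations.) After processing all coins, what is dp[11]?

after  coin     0     1     2     3     4     5     6     7     8     9    10    11    12    13    14
          4     1     0     0     0     1     0     0     0     1     0     0     0     1     0     0
          5     1     0     0     0     1     1     0     0     1     1     1     0     1     1     1
          7     1     0     0     0     1     1     0     1     1     1     1     1     2     1     2

1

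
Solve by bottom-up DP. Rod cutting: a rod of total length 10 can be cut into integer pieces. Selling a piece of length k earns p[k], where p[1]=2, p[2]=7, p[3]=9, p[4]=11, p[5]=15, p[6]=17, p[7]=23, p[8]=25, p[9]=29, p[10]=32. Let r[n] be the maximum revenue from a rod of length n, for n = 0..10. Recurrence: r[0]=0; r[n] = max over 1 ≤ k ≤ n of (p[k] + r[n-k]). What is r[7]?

   n    0    1    2    3    4    5    6    7    8    9   10
r[n]    0    2    7    9   14   16   21   23   28   30   35

23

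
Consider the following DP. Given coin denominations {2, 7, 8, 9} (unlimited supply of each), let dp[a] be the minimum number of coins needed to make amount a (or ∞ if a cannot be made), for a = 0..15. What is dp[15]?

2

 a  0  1  2  3  4  5  6  7  8  9 10 11 12 13 14 15
dp  0  -  1  -  2  -  3  1  1  1  2  2  3  3  2  2
(- denotes ∞ / unreachable)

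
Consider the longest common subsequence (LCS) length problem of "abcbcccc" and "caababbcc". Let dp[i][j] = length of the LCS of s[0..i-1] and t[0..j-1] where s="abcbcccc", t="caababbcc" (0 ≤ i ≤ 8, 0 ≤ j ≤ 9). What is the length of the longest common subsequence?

   ''  c  a  a  b  a  b  b  c  c
''  0  0  0  0  0  0  0  0  0  0
 a  0  0  1  1  1  1  1  1  1  1
 b  0  0  1  1  2  2  2  2  2  2
 c  0  1  1  1  2  2  2  2  3  3
 b  0  1  1  1  2  2  3  3  3  3
 c  0  1  1  1  2  2  3  3  4  4
 c  0  1  1  1  2  2  3  3  4  5
 c  0  1  1  1  2  2  3  3  4  5
 c  0  1  1  1  2  2  3  3  4  5

5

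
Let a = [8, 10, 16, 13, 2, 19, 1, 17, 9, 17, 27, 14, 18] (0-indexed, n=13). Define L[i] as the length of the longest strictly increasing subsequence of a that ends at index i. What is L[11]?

   i    0    1    2    3    4    5    6    7    8    9   10   11   12
a[i]    8   10   16   13    2   19    1   17    9   17   27   14   18
L[i]    1    2    3    3    1    4    1    4    2    4    5    4    5

4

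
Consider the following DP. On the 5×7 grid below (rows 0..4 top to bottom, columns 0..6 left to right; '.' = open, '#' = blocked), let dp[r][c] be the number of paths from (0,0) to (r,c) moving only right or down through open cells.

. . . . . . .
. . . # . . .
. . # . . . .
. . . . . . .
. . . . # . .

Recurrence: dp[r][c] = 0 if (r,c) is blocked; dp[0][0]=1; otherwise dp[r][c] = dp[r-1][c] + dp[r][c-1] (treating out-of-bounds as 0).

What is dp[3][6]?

r\c   0   1   2   3   4   5   6
  0   1   1   1   1   1   1   1
  1   1   2   3   0   1   2   3
  2   1   3   0   0   1   3   6
  3   1   4   4   4   5   8  14
  4   1   5   9  13   0   8  22

14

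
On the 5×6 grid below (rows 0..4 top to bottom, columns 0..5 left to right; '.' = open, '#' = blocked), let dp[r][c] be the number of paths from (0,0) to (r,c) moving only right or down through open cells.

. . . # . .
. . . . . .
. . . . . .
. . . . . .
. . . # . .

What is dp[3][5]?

r\c   0   1   2   3   4   5
  0   1   1   1   0   0   0
  1   1   2   3   3   3   3
  2   1   3   6   9  12  15
  3   1   4  10  19  31  46
  4   1   5  15   0  31  77

46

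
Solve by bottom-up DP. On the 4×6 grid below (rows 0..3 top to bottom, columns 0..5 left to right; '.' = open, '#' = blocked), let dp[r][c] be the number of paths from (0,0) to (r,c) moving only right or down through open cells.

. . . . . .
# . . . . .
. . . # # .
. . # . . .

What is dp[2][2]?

r\c   0   1   2   3   4   5
  0   1   1   1   1   1   1
  1   0   1   2   3   4   5
  2   0   1   3   0   0   5
  3   0   1   0   0   0   5

3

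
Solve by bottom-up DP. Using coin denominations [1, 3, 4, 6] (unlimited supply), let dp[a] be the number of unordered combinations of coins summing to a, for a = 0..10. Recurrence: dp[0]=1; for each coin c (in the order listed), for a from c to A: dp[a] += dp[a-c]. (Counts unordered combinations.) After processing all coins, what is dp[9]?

9

after  coin     0     1     2     3     4     5     6     7     8     9    10
          1     1     1     1     1     1     1     1     1     1     1     1
          3     1     1     1     2     2     2     3     3     3     4     4
          4     1     1     1     2     3     3     4     5     6     7     8
          6     1     1     1     2     3     3     5     6     7     9    11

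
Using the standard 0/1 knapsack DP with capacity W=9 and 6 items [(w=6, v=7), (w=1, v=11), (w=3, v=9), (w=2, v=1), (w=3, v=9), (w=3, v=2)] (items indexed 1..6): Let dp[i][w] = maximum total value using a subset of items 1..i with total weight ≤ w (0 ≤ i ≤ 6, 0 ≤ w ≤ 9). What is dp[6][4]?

20

i\w   0   1   2   3   4   5   6   7   8   9
  0   0   0   0   0   0   0   0   0   0   0
  1   0   0   0   0   0   0   7   7   7   7
  2   0  11  11  11  11  11  11  18  18  18
  3   0  11  11  11  20  20  20  20  20  20
  4   0  11  11  12  20  20  21  21  21  21
  5   0  11  11  12  20  20  21  29  29  30
  6   0  11  11  12  20  20  21  29  29  30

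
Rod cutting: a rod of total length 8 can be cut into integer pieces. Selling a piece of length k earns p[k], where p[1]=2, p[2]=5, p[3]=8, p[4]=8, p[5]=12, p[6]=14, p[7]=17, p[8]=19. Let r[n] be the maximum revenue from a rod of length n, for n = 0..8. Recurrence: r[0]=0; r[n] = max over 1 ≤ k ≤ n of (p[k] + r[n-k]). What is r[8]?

21

   n    0    1    2    3    4    5    6    7    8
r[n]    0    2    5    8   10   13   16   18   21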